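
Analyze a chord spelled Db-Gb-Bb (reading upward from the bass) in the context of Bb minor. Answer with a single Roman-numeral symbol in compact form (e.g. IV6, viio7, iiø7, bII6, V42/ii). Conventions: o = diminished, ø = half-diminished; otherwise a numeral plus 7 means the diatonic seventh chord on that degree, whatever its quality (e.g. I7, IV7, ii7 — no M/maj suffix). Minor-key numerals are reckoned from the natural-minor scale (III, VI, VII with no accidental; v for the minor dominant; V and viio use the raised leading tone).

VI64

Stacked in thirds the chord is Gb-Bb-Db: a major triad on Gb.
Gb is scale degree 6 in Bb minor, and a major triad on that degree is written VI.
With Db in the bass the chord is in second inversion, so the figured bass is 64.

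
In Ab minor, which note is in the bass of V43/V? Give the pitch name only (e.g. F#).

F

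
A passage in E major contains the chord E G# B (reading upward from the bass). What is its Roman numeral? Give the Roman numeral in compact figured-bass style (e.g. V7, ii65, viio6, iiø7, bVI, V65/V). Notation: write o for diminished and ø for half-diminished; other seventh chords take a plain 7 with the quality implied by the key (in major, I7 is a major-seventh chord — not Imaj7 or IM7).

I

The pitches E-G#-B form a major triad rooted on E.
E is scale degree 1 in E major, and a major triad on that degree is written I.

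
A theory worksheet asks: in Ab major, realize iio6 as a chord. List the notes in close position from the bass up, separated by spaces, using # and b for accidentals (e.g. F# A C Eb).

Db Fb Bb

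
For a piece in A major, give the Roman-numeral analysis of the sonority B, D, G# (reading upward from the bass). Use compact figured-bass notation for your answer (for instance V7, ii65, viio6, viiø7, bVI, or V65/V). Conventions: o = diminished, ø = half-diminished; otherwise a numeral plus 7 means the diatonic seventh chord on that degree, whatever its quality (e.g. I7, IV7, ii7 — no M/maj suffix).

The pitches G#-B-D form a diminished triad rooted on G#.
In A major, G# is the leading tone; the diatonic diminished triad there is viio.
With B in the bass the chord is in first inversion, so the figured bass is 6.

viio6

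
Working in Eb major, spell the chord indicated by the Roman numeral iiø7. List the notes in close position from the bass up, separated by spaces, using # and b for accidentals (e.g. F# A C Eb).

F Ab Cb Eb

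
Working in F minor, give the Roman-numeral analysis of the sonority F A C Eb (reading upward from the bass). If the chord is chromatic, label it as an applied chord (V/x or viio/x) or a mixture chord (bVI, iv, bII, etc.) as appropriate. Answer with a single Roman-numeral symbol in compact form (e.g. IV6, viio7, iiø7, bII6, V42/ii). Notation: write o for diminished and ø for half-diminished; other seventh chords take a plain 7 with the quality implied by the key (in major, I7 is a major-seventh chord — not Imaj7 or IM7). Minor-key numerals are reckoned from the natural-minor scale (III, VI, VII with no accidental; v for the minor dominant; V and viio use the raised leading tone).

V7/iv

The pitches F-A-C-Eb form a dominant seventh chord rooted on F.
F is not a diatonic chord root with this quality in F minor, but it lies a perfect fifth above Bb (iv), so the chord functions as an applied dominant of iv.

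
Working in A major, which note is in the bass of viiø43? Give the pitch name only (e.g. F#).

viiø in A major has root G#; the chord is G#-B-D-F#.
The figure 43 means second inversion — the fifth is in the bass.

D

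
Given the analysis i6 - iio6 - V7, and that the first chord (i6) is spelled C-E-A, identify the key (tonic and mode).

The anchor chord is a minor triad on A, labeled i6.
If A is scale degree 1 and the mode makes that degree carry a minor triad, the tonic is A and the mode is minor.

A minor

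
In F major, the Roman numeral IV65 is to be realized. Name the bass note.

IV in F major has root Bb; the chord is Bb-D-F-A.
The figure 65 means first inversion — the third is in the bass.

D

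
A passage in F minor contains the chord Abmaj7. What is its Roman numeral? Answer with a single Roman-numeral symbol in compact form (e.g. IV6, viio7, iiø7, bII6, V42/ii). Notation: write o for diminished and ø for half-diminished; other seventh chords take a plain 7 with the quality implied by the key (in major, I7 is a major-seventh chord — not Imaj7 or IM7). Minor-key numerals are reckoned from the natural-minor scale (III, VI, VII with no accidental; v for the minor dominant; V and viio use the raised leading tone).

III7

The pitches Ab-C-Eb-G form a major seventh chord rooted on Ab.
Ab is scale degree 3 in F minor, and a major seventh chord on that degree is written III7.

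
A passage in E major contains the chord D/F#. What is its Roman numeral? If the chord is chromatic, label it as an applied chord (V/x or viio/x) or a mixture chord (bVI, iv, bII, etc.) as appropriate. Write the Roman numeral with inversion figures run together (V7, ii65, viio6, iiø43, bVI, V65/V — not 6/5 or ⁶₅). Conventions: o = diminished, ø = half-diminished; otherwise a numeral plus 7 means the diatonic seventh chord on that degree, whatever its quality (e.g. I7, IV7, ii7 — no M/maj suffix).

bVII6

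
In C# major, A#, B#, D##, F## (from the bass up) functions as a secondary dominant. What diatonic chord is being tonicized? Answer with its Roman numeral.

iii

The chord is a dominant seventh chord on B#.
A dominant resolves down a perfect fifth: B# → E#. In C# major, E# is scale degree 3, i.e. iii.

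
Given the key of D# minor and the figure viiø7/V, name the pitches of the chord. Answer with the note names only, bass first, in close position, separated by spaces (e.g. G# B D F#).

The slash marks an applied leading-tone chord: viio of V. In D# minor, V is A#, so the leading tone to it is G##, a half step below.
Building a half-diminished seventh chord on G## gives G##-B#-D#-F##.

G## B# D# F##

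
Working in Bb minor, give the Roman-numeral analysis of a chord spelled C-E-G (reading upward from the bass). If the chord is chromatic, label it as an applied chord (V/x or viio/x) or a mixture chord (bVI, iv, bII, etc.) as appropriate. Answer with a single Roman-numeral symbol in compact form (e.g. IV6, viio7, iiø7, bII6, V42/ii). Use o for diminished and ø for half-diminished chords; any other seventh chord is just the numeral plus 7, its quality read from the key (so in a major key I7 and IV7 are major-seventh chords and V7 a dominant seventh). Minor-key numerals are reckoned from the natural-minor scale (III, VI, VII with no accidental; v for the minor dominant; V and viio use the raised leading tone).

Stacked in thirds the chord is C-E-G: a major triad on C.
C is not a diatonic chord root with this quality in Bb minor, but it lies a perfect fifth above F (V), so the chord functions as an applied dominant of V.

V/V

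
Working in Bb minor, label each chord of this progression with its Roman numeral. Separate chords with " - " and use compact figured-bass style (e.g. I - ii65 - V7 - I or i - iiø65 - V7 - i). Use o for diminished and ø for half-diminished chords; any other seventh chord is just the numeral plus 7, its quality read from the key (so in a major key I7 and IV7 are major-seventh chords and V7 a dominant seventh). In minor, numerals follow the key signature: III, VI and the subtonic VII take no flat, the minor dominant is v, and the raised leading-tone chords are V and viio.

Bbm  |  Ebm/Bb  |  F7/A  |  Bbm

i - iv64 - V65 - i

Bbm: minor triad on Bb = scale degree 1 → i.
Ebm/Bb: minor triad on Eb = scale degree 4 → iv64.
F7/A: root F is the dominant; dominant seventh chord there is V65.
Bbm has root Bb, degree 1 in Bb minor, so i.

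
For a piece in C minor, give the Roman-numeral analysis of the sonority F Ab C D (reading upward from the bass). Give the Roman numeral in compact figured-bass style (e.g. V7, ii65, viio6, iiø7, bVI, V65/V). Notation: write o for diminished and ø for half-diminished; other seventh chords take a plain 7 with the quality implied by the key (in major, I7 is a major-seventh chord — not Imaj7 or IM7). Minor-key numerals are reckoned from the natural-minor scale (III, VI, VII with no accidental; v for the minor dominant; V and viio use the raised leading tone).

Stacked in thirds the chord is D-F-Ab-C: a half-diminished seventh chord on D.
In C minor, D is the supertonic; the diatonic half-diminished seventh chord there is iiø7.
With F in the bass the chord is in first inversion, so the figured bass is 65.

iiø65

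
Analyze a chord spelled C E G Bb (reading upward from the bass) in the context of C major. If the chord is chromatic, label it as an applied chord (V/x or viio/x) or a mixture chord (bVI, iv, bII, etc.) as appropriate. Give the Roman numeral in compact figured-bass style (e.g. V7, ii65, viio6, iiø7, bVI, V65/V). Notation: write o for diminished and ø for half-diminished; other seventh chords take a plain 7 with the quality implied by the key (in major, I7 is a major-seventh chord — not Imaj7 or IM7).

Stacked in thirds the chord is C-E-G-Bb: a dominant seventh chord on C.
C is not a diatonic chord root with this quality in C major, but it lies a perfect fifth above F (IV), so the chord functions as an applied dominant of IV.

V7/IV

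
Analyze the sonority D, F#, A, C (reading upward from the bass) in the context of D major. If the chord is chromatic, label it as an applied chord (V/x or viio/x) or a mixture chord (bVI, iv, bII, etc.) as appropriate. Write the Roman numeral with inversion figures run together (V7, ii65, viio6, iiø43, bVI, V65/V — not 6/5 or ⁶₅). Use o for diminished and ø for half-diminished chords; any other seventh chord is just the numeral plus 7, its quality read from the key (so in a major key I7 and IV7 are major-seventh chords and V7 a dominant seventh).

V7/IV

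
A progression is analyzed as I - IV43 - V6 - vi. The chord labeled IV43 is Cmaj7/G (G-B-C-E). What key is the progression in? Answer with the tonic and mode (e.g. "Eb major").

G major

The anchor chord is a major seventh chord on C, labeled IV43.
If C is scale degree 4 and the mode makes that degree carry a major seventh chord, the tonic is G and the mode is major.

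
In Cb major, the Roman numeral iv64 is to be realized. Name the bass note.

Cb

iv in Cb major has root Fb; the chord is Fb-Abb-Cb.
The figure 64 means second inversion — the fifth is in the bass.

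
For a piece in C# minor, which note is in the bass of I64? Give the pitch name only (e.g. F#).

G#

I in C# minor has root C#; the chord is C#-E#-G#.
The figure 64 means second inversion — the fifth is in the bass.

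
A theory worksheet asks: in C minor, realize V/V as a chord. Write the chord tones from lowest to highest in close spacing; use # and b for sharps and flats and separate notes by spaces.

The slash means an applied dominant: we want the dominant of V. In C minor, V is G major, and its dominant is built on D.
Building a major triad on D gives D-F#-A.

D F# A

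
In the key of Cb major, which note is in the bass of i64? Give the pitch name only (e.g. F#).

Gb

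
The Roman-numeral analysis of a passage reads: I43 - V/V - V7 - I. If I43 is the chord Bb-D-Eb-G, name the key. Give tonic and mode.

Eb major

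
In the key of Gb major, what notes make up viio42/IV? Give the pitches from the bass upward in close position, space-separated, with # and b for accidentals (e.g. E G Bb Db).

viio42/IV is a secondary leading-tone chord. The target IV is Cb in Gb major; the applied chord is rooted a semitone below, on Bb.
Building a fully diminished seventh chord on Bb gives Bb-Db-Fb-Abb.
With the 42 figure the chord is in third inversion; from the bass Abb upward in close position it reads Abb-Bb-Db-Fb.

Abb Bb Db Fb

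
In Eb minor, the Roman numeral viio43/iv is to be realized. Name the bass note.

Db

The applied chord viio43/iv is rooted on G: G-Bb-Db-Fb.
The figure 43 means second inversion — the fifth is in the bass.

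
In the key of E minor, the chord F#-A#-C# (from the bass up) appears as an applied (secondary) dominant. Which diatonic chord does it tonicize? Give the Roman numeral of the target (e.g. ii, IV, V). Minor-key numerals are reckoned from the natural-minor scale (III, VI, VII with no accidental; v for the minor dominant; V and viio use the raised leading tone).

V

The chord is a major triad on F#.
A dominant resolves down a perfect fifth: F# → B. In E minor, B is scale degree 5, i.e. V.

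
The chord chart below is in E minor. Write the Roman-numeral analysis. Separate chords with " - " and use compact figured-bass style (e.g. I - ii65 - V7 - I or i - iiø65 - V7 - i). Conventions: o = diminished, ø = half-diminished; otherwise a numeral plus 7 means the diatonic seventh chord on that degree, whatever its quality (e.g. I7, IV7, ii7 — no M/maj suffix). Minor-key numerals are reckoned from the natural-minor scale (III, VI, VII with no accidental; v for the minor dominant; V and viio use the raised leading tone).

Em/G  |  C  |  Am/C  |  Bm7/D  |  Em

i6 - VI - iv6 - v65 - i

Em/G has root E, degree 1 in E minor, so i6.
C has root C, degree 6 in E minor, so VI.
Am/C has root A, degree 4 in E minor, so iv6.
Bm7/D: minor seventh chord on B = scale degree 5 → v65.
Em has root E, degree 1 in E minor, so i.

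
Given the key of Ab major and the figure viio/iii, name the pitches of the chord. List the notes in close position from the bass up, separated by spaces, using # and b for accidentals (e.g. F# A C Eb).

B D F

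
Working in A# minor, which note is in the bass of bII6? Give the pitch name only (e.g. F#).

D#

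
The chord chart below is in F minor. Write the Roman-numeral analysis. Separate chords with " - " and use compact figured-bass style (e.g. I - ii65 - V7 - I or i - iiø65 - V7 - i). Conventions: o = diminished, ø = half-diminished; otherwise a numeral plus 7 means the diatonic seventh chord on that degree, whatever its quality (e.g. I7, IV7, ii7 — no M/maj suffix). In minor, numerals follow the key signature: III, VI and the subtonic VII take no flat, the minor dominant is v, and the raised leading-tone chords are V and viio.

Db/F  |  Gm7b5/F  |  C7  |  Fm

Db/F has root Db, degree 6 in F minor, so VI6.
Gm7b5/F: half-diminished seventh chord on G = scale degree 2 → iiø42.
C7: root C is the dominant; dominant seventh chord there is V7.
Fm: root F is the tonic; minor triad there is i.

VI6 - iiø42 - V7 - i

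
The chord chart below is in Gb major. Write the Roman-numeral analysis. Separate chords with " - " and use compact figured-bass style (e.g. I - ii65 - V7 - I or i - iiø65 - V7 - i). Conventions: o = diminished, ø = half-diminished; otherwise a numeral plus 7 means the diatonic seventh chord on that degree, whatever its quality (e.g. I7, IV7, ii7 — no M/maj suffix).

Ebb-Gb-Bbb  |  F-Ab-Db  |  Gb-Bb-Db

Ebb-Gb-Bbb is non-diatonic — bVI, a mixture chord from Gb minor.
F-Ab-Db has root Db, degree 5 in Gb major, so V6.
Gb-Bb-Db: root Gb is the tonic; major triad there is I.

bVI - V6 - I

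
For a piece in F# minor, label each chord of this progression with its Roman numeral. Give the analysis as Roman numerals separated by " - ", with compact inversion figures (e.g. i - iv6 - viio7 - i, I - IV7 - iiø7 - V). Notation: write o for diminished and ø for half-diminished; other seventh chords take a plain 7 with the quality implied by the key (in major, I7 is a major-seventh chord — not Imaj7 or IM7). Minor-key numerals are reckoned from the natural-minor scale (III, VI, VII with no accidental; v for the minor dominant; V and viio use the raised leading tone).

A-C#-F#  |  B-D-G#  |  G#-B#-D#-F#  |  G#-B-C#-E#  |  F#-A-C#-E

i6 - iio6 - V7/V - V43 - i7

A-C#-F#: root F# is the tonic; minor triad there is i6.
B-D-G# has root G#, degree 2 in F# minor, so iio6.
G#-B#-D#-F#: chromatic; G# is V of V, so V7/V.
G#-B-C#-E# has root C#, degree 5 in F# minor, so V43.
F#-A-C#-E: root F# is the tonic; minor seventh chord there is i7.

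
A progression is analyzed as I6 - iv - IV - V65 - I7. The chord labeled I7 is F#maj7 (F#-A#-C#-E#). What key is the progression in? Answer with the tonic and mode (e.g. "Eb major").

F# major

The chord F#maj7 is a major seventh chord rooted on F#; its label is I7.
If F# is scale degree 1 and the mode makes that degree carry a major seventh chord, the tonic is F# and the mode is major.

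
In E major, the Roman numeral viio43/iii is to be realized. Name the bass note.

The applied chord viio43/iii is rooted on F##: F##-A#-C#-E.
The figure 43 means second inversion — the fifth is in the bass.

C#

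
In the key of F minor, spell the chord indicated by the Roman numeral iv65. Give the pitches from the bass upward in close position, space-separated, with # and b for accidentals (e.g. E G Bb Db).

Db F Ab Bb

In F minor, the subdominant is Bb, and the diatonic chord built there is a minor seventh chord.
Stacking thirds from Bb gives Bb-Db-F-Ab.
The figured bass 65 indicates first inversion, placing the third (Db) in the bass: Db-F-Ab-Bb.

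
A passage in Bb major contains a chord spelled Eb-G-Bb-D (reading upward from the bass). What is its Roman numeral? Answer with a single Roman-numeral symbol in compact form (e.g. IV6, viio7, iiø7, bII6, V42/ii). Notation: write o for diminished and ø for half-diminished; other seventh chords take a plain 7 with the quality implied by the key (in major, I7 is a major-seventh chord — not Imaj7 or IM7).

IV7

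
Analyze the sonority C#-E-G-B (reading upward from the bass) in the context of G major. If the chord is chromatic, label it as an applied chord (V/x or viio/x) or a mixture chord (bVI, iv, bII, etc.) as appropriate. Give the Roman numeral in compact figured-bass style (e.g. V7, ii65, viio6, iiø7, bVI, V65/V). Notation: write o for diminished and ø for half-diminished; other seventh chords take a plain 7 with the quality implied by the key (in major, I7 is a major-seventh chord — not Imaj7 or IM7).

Stacked in thirds the chord is C#-E-G-B: a half-diminished seventh chord on C#.
C# sits a half step below D (V in G major); a diminished chord there is the applied leading-tone chord of V.

viiø7/V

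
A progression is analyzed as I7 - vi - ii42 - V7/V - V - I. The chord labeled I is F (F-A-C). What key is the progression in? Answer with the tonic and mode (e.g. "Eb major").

F major

The chord F is a major triad rooted on F; its label is I.
If F is scale degree 1 and the mode makes that degree carry a major triad, the tonic is F and the mode is major.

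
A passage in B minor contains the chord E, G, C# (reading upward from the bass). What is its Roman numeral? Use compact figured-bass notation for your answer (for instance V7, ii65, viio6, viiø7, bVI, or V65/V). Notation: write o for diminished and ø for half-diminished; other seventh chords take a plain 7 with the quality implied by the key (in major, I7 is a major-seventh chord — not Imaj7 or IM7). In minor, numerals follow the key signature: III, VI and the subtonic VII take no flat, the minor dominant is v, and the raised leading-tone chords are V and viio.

iio6

The pitches C#-E-G form a diminished triad rooted on C#.
In B minor, C# is the supertonic; the diatonic diminished triad there is iio.
With E in the bass the chord is in first inversion, so the figured bass is 6.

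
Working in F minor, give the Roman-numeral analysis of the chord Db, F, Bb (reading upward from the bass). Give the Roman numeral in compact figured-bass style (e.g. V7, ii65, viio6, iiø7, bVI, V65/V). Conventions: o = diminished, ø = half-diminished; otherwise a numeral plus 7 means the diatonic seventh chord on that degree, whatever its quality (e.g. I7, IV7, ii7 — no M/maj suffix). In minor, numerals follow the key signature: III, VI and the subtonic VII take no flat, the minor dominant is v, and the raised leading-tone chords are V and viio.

Stacked in thirds the chord is Bb-Db-F: a minor triad on Bb.
Bb is scale degree 4 in F minor, and a minor triad on that degree is written iv.
With Db in the bass the chord is in first inversion, so the figured bass is 6.

iv6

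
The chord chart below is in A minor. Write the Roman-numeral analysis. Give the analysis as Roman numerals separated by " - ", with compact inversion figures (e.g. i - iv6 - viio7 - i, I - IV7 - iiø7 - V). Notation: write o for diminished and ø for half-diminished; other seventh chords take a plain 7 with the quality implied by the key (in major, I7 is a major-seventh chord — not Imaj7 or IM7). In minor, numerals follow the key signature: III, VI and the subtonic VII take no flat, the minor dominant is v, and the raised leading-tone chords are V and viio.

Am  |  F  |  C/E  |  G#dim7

i - VI - III6 - viio7

Am: minor triad on A = scale degree 1 → i.
F has root F, degree 6 in A minor, so VI.
C/E: major triad on C = scale degree 3 → III6.
G#dim7 has root G#, degree 7 in A minor, so viio7.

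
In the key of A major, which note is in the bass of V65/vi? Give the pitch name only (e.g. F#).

The applied chord V65/vi is rooted on C#: C#-E#-G#-B.
The figure 65 means first inversion — the third is in the bass.

E#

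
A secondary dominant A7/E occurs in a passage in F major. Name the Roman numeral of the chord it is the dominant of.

The chord is a dominant seventh chord on A.
A dominant resolves down a perfect fifth: A → D. In F major, D is scale degree 6, i.e. vi.

vi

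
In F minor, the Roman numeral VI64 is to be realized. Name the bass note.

VI in F minor has root Db; the chord is Db-F-Ab.
The figure 64 means second inversion — the fifth is in the bass.

Ab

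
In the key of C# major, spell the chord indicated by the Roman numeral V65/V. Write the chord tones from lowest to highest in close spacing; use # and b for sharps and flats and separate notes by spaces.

F## A# C# D#

V65/V is a secondary dominant — the dominant seventh of V. V in C# major is G#, so the applied chord's root is D#, a perfect fifth above.
Building a dominant seventh chord on D# gives D#-F##-A#-C#.
The figured bass 65 indicates first inversion, placing the third (F##) in the bass: F##-A#-C#-D#.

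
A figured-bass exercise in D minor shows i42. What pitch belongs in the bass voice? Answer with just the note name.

i in D minor has root D; the chord is D-F-A-C.
The figure 42 means third inversion — the seventh is in the bass.

C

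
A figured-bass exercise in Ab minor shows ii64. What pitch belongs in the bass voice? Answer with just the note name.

F

ii in Ab minor has root Bb; the chord is Bb-Db-F.
The figure 64 means second inversion — the fifth is in the bass.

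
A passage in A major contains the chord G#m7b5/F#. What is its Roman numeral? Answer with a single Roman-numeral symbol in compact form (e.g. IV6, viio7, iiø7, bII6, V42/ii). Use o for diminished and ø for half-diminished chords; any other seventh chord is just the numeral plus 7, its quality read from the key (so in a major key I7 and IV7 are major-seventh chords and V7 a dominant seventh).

The pitches G#-B-D-F# form a half-diminished seventh chord rooted on G#.
In A major, G# is the leading tone; the diatonic half-diminished seventh chord there is viiø7.
With F# in the bass the chord is in third inversion, so the figured bass is 42.

viiø42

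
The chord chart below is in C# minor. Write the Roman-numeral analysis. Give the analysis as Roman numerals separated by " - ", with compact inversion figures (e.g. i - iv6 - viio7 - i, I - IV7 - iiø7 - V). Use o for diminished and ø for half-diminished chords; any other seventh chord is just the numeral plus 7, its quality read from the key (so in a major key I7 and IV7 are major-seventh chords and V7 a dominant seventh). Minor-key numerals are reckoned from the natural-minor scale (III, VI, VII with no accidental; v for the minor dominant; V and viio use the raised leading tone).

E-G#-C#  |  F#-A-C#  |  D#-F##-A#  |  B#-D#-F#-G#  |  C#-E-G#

E-G#-C#: root C# is the tonic; minor triad there is i6.
F#-A-C#: minor triad on F# = scale degree 4 → iv.
D#-F##-A#: a major triad on D#, the applied dominant of V → V/V.
B#-D#-F#-G#: root G# is the dominant; dominant seventh chord there is V65.
C#-E-G#: minor triad on C# = scale degree 1 → i.

i6 - iv - V/V - V65 - i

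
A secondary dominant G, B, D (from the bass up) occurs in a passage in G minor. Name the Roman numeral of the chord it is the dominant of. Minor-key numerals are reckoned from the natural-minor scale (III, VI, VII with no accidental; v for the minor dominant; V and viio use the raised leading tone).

iv

The chord is a major triad on G.
A dominant resolves down a perfect fifth: G → C. In G minor, C is scale degree 4, i.e. iv.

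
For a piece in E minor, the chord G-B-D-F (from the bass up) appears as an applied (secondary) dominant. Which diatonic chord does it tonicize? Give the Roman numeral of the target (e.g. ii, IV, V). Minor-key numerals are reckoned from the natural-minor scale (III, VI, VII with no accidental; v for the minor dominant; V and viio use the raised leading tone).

VI

The chord is a dominant seventh chord on G.
A dominant resolves down a perfect fifth: G → C. In E minor, C is scale degree 6, i.e. VI.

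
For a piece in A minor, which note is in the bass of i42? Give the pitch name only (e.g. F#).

i in A minor has root A; the chord is A-C-E-G.
The figure 42 means third inversion — the seventh is in the bass.

G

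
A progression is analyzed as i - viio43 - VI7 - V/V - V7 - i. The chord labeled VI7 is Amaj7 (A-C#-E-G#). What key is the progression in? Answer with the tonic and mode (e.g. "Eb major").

C# minor

The anchor chord is a major seventh chord on A, labeled VI7.
If A is scale degree 6 and the mode makes that degree carry a major seventh chord, the tonic is C# and the mode is minor.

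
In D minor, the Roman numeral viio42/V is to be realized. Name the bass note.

The applied chord viio42/V is rooted on G#: G#-B-D-F.
The figure 42 means third inversion — the seventh is in the bass.

F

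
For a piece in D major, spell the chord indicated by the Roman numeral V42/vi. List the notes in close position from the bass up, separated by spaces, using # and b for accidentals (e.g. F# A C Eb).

V42/vi is a secondary dominant — the dominant seventh of vi. vi in D major is B, so the applied chord's root is F#, a perfect fifth above.
Building a dominant seventh chord on F# gives F#-A#-C#-E.
The figured bass 42 indicates third inversion, placing the seventh (E) in the bass: E-F#-A#-C#.

E F# A# C#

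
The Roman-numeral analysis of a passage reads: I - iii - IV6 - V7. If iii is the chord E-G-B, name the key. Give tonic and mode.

C major

iii is given as E-G-B — a minor triad with root E.
iii on E implies E is the mediant; that puts the tonic at C, and the lowercase numeral fits major mode.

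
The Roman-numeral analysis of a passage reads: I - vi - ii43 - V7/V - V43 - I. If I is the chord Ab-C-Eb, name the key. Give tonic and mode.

The chord Ab is a major triad rooted on Ab; its label is I.
If Ab is scale degree 1 and the mode makes that degree carry a major triad, the tonic is Ab and the mode is major.

Ab major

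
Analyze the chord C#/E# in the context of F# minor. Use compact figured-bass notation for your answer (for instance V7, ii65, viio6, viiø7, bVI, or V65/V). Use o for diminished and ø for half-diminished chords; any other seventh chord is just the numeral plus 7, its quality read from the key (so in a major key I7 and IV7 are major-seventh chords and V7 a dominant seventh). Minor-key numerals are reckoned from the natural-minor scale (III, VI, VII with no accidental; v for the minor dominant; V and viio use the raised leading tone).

V6

Stacked in thirds the chord is C#-E#-G#: a major triad on C#.
C# is scale degree 5 in F# minor, and a major triad on that degree is written V.
With E# in the bass the chord is in first inversion, so the figured bass is 6.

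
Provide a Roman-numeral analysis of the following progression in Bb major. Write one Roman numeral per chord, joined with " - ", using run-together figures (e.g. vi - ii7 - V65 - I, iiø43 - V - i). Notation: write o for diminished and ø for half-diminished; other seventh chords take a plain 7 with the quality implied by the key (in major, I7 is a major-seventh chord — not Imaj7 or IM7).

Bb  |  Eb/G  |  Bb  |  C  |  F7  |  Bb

I - IV6 - I - V/V - V7 - I

Bb: root Bb is the tonic; major triad there is I.
Eb/G: major triad on Eb = scale degree 4 → IV6.
Bb has root Bb, degree 1 in Bb major, so I.
C: a major triad on C, the applied dominant of V → V/V.
F7: root F is the dominant; dominant seventh chord there is V7.
Bb: major triad on Bb = scale degree 1 → I.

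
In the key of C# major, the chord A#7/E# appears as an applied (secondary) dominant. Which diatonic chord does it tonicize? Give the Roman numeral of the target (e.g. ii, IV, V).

ii

The chord is a dominant seventh chord on A#.
A dominant resolves down a perfect fifth: A# → D#. In C# major, D# is scale degree 2, i.e. ii.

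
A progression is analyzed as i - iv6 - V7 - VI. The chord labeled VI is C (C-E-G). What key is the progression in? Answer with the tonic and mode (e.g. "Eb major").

E minor

VI is given as C-E-G — a major triad with root C.
If C is scale degree 6 and the mode makes that degree carry a major triad, the tonic is E and the mode is minor.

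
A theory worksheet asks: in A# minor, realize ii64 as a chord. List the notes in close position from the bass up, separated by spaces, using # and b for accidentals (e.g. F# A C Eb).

Scale degree 2 in A# minor is B#; here the chord built on it is altered to a minor triad. ii64 is the minor supertonic, borrowed from the parallel major (the Dorian ii).
So the chord is B#-D#-F##, a minor triad.
With the 64 figure the chord is in second inversion; from the bass F## upward in close position it reads F##-B#-D#.

F## B# D#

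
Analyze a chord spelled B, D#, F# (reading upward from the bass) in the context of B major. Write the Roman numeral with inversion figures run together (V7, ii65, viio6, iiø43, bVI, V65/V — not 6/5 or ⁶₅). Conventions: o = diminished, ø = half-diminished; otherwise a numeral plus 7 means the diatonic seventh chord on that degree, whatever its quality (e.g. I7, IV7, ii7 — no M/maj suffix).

I

Stacked in thirds the chord is B-D#-F#: a major triad on B.
B is scale degree 1 in B major, and a major triad on that degree is written I.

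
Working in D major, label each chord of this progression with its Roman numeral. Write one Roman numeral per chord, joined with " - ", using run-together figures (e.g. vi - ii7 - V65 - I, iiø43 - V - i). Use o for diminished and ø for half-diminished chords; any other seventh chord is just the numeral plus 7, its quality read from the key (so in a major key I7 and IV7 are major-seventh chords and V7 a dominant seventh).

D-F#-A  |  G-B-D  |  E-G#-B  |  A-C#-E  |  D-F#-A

D-F#-A has root D, degree 1 in D major, so I.
G-B-D: root G is the subdominant; major triad there is IV.
E-G#-B: chromatic; E is V of V, so V/V.
A-C#-E: root A is the dominant; major triad there is V.
D-F#-A has root D, degree 1 in D major, so I.

I - IV - V/V - V - I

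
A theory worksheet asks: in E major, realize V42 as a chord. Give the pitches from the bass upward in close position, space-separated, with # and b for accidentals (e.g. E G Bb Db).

In E major, the fifth degree is B, and the diatonic chord built there is a dominant seventh chord.
Stacking thirds from B gives B-D#-F#-A.
With the 42 figure the chord is in third inversion; from the bass A upward in close position it reads A-B-D#-F#.

A B D# F#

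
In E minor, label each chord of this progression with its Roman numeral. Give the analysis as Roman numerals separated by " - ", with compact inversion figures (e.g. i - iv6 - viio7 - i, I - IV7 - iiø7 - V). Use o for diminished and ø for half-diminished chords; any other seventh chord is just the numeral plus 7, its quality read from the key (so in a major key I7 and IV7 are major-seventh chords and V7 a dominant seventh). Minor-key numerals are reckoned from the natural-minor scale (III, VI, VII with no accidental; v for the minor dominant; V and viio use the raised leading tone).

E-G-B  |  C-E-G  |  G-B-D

i - VI - III

E-G-B: root E is the tonic; minor triad there is i.
C-E-G: major triad on C = scale degree 6 → VI.
G-B-D has root G, degree 3 in E minor, so III.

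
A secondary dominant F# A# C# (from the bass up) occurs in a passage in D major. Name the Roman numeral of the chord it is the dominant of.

vi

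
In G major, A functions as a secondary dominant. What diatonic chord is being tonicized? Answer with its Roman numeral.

V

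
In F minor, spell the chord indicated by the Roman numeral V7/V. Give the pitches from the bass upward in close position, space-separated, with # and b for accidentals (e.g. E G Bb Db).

V7/V is a secondary dominant — the dominant seventh of V. V in F minor is C, so the applied chord's root is G, a perfect fifth above.
Building a dominant seventh chord on G gives G-B-D-F.

G B D F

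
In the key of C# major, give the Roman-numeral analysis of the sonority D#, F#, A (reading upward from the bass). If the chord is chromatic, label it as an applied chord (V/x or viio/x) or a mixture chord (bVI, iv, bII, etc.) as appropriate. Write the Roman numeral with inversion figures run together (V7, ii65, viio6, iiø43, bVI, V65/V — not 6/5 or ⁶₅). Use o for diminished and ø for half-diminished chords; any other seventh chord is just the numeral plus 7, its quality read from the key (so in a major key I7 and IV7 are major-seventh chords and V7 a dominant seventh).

The pitches D#-F#-A form a diminished triad rooted on D#.
D# is the second degree of C# major. This is the diminished supertonic triad, borrowed from the parallel minor.

iio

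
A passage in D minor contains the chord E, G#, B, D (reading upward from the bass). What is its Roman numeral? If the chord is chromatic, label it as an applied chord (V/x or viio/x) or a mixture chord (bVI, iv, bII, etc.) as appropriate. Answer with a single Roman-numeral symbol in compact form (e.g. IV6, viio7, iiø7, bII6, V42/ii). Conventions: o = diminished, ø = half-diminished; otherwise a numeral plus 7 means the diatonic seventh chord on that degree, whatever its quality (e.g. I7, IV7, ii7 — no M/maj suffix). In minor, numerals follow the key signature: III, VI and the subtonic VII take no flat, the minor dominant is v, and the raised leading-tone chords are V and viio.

The pitches E-G#-B-D form a dominant seventh chord rooted on E.
E is not a diatonic chord root with this quality in D minor, but it lies a perfect fifth above A (V), so the chord functions as an applied dominant of V.

V7/V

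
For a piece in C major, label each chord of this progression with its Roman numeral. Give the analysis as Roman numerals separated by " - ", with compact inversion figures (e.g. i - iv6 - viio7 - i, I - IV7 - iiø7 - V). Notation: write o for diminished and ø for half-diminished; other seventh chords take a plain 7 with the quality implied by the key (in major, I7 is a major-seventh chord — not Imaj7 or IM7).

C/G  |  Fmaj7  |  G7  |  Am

I64 - IV7 - V7 - vi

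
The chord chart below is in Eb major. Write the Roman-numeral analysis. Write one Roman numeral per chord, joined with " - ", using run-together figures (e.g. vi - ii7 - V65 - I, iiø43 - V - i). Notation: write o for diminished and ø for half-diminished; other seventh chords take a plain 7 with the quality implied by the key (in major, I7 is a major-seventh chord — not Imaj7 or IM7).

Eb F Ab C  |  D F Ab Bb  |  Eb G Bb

Eb-F-Ab-C: root F is the supertonic; minor seventh chord there is ii42.
D-F-Ab-Bb: root Bb is the dominant; dominant seventh chord there is V65.
Eb-G-Bb: major triad on Eb = scale degree 1 → I.

ii42 - V65 - I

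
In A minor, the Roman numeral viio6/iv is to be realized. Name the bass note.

E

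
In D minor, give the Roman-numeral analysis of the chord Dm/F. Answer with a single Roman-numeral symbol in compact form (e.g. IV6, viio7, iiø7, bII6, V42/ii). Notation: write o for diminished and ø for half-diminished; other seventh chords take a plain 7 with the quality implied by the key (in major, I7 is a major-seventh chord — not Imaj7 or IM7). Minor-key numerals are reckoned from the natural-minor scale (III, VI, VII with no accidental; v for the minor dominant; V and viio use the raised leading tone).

i6

Stacked in thirds the chord is D-F-A: a minor triad on D.
In D minor, D is the tonic; the diatonic minor triad there is i.
With F in the bass the chord is in first inversion, so the figured bass is 6.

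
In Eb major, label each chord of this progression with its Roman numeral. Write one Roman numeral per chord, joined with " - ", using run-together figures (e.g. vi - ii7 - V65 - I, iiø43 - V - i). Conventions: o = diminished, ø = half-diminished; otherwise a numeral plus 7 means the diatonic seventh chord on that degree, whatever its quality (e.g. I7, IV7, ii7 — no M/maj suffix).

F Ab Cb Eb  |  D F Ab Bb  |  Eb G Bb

iiø7 - V65 - I

F-Ab-Cb-Eb: half-diminished seventh chord on F — chromatic; iiø7 (borrowed from the parallel minor).
D-F-Ab-Bb has root Bb, degree 5 in Eb major, so V65.
Eb-G-Bb has root Eb, degree 1 in Eb major, so I.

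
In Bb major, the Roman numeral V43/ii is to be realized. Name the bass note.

D

The applied chord V43/ii is rooted on G: G-B-D-F.
The figure 43 means second inversion — the fifth is in the bass.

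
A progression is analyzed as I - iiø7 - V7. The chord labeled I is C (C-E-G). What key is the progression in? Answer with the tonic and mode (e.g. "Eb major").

C major

The chord C is a major triad rooted on C; its label is I.
If C is scale degree 1 and the mode makes that degree carry a major triad, the tonic is C and the mode is major.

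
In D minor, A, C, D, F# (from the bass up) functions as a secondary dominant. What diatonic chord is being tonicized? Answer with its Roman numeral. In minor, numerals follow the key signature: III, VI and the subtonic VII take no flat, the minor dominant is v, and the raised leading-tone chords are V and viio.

iv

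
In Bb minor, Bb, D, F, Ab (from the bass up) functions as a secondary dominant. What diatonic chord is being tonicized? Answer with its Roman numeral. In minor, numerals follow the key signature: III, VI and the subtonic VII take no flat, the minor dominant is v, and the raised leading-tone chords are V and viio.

iv

The chord is a dominant seventh chord on Bb.
A dominant resolves down a perfect fifth: Bb → Eb. In Bb minor, Eb is scale degree 4, i.e. iv.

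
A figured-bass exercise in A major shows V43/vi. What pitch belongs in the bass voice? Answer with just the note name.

G#

The applied chord V43/vi is rooted on C#: C#-E#-G#-B.
The figure 43 means second inversion — the fifth is in the bass.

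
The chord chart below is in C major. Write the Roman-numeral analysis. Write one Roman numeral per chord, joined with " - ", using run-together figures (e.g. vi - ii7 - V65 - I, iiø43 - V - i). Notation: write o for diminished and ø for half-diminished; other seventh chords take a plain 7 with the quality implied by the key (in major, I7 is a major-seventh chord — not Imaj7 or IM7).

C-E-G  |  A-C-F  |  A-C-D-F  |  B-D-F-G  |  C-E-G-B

C-E-G: root C is the tonic; major triad there is I.
A-C-F: major triad on F = scale degree 4 → IV6.
A-C-D-F: minor seventh chord on D = scale degree 2 → ii43.
B-D-F-G has root G, degree 5 in C major, so V65.
C-E-G-B: root C is the tonic; major seventh chord there is I7.

I - IV6 - ii43 - V65 - I7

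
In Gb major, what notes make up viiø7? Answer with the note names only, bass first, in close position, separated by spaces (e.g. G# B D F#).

F Ab Cb Eb

In Gb major, scale degree 7 is F, and the diatonic chord built there is a half-diminished seventh chord.
Stacking thirds from F gives F-Ab-Cb-Eb.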